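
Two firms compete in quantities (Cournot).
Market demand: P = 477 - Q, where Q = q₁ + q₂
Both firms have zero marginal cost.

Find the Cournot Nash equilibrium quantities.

q₁* = q₂* = 159.0; P* = 159.0

Work:
Profit: π_i = P·q_i = (a - q_i - q_j)·q_i
FOC: ∂π_i/∂q_i = a - 2q_i - q_j = 0
Reaction function: q_i = (477 - q_j)/2
Symmetry: q* = 477/3 = 159.0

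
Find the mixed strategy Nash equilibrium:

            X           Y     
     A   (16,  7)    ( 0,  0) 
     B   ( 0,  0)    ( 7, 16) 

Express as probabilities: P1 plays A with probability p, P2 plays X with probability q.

p = 0.6957, q = 0.3043

Work:
Find probabilities that make opponent indifferent:
P2 chooses q to make P1 indifferent between A and B
P1 chooses p to make P2 indifferent between X and Y
Mixed NE: P1 plays (A: 0.6957, B: 0.3043), P2 plays (X: 0.3043, Y: 0.6957)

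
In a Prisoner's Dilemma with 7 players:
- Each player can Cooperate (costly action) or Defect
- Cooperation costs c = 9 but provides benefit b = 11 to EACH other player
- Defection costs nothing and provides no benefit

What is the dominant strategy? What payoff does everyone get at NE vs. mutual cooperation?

Dominant: Defect; NE payoff = 0; Coop payoff = 57

Work:
Defect dominates (saves cost c = 9, benefit to others is external)
NE: All defect → everyone gets 0
If all cooperate: each receives (6)×11 - 9 = 57
Social dilemma: 57 > 0 but NE gives 0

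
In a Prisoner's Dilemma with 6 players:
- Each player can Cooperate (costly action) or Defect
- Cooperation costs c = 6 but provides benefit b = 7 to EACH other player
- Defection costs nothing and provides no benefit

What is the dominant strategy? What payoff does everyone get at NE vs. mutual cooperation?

Dominant: Defect; NE payoff = 0; Coop payoff = 29

Work:
Defect dominates (saves cost c = 6, benefit to others is external)
NE: All defect → everyone gets 0
If all cooperate: each receives (5)×7 - 6 = 29
Social dilemma: 29 > 0 but NE gives 0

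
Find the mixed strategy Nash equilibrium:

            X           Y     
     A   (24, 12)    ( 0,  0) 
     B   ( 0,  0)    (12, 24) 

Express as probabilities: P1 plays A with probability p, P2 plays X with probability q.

p = 0.6667, q = 0.3333

Work:
Find probabilities that make opponent indifferent:
P2 chooses q to make P1 indifferent between A and B
P1 chooses p to make P2 indifferent between X and Y
Mixed NE: P1 plays (A: 0.6667, B: 0.3333), P2 plays (X: 0.3333, Y: 0.6667)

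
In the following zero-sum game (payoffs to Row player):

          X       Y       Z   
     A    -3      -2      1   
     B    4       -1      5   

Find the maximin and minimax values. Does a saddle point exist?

Maximin = -1, Minimax = -1, Saddle: True

Work:
Row minimums: [-3, -1] → maximin = -1
Column maximums: [4, -1, 5] → minimax = -1
Saddle point exists! Game value = -1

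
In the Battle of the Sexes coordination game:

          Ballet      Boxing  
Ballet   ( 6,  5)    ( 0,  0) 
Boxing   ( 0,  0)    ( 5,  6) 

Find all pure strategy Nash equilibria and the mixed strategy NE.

Pure NE: (Ballet, Ballet) and (Boxing, Boxing); Mixed NE: p = 0.5455, q = 0.4545

Work:
Check pure NE:
(Ballet, Ballet): (6, 5) - no unilateral deviation beneficial
(Boxing, Boxing): (5, 6) - no unilateral deviation beneficial
Mixed NE: P1 plays Ballet with p = 0.5455, P2 plays Ballet with q = 0.4545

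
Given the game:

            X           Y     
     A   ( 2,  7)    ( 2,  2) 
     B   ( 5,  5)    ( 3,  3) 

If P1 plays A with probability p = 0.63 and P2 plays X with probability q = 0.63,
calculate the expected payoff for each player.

E[P1] = 2.8362, E[P2] = 4.8207

Work:
E[P1] = p·q·π₁(A,X) + p·(1-q)·π₁(A,Y) + (1-p)·q·π₁(B,X) + (1-p)·(1-q)·π₁(B,Y)
= 0.63·0.63·2 + 0.63·0.37·2 + 0.37·0.63·5 + 0.37·0.37·3
= 2.8362

E[P2] = 4.8207 (similar calculation)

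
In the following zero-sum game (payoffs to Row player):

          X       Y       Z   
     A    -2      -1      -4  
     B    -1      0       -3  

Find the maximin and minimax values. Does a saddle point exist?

Maximin = -3, Minimax = -3, Saddle: True

Work:
Row minimums: [-4, -3] → maximin = -3
Column maximums: [-1, 0, -3] → minimax = -3
Saddle point exists! Game value = -3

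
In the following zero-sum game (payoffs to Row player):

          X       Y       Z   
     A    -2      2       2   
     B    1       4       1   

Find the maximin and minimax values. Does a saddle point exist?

Maximin = 1, Minimax = 1, Saddle: True

Work:
Row minimums: [-2, 1] → maximin = 1
Column maximums: [1, 4, 2] → minimax = 1
Saddle point exists! Game value = 1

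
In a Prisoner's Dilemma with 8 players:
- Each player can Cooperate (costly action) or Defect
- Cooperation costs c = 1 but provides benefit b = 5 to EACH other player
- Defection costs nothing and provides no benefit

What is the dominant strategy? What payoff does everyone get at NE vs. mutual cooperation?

Dominant: Defect; NE payoff = 0; Coop payoff = 34

Work:
Defect dominates (saves cost c = 1, benefit to others is external)
NE: All defect → everyone gets 0
If all cooperate: each receives (7)×5 - 1 = 34
Social dilemma: 34 > 0 but NE gives 0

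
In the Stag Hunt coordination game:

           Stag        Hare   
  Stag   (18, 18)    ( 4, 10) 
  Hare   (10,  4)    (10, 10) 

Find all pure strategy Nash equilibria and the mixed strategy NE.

Pure NE: (Stag, Stag) and (Hare, Hare); Mixed NE: p = 0.4286, q = 0.4286

Work:
Check pure NE:
(Stag, Stag): (18, 18) - no unilateral deviation beneficial
(Hare, Hare): (10, 10) - no unilateral deviation beneficial
Mixed NE: P1 plays Stag with p = 0.4286, P2 plays Stag with q = 0.4286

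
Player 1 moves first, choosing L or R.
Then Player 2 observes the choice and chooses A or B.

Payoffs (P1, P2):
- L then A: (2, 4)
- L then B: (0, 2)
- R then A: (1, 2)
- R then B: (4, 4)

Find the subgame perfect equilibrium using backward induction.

P1 plays R, P2 plays A after L and B after R; Payoff (4, 4)

Work:
Backward induction:
After L: P2 chooses A → P1 gets 2
After R: P2 chooses B → P1 gets 4
P1 chooses R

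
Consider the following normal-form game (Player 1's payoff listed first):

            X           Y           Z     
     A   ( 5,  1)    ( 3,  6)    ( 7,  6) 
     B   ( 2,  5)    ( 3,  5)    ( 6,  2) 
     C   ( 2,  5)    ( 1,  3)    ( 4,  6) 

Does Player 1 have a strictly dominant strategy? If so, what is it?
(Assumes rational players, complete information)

No strictly dominant strategy exists for Player 1

Work:
A strategy strictly dominates another if it gives a strictly higher payoff against every opponent action. Compare each pair of P1's strategies column-by-column:
  A vs B: [5 vs 2, 3 vs 3, 7 vs 6] → A does not strictly dominate B (column Y: 3 ≤ 3)
  A vs C: [5 vs 2, 3 vs 1, 7 vs 4] → A strictly dominates C
  B vs A: [2 vs 5, 3 vs 3, 6 vs 7] → B does not strictly dominate A (column X: 2 ≤ 5)
  B vs C: [2 vs 2, 3 vs 1, 6 vs 4] → B does not strictly dominate C (column X: 2 ≤ 2)
  C vs A: [2 vs 5, 1 vs 3, 4 vs 7] → C does not strictly dominate A (column X: 2 ≤ 5)
  C vs B: [2 vs 2, 1 vs 3, 4 vs 6] → C does not strictly dominate B (column X: 2 ≤ 2)
No single strategy strictly dominates all others → no strictly dominant strategy.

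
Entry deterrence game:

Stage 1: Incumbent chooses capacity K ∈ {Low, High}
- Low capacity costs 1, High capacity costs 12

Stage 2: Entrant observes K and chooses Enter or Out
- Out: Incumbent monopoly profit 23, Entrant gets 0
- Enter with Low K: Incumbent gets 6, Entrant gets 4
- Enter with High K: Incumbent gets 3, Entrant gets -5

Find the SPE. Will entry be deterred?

SPE: (High, Enter|Low, Out|High); Entry deterred. Incumbent net profit = 11

Work:
After Low K: Entrant enters (4 > 0)
After High K: Entrant stays out (-5 < 0)
Incumbent: Low → 6−1=5, High → 23−12=11
Incumbent chooses High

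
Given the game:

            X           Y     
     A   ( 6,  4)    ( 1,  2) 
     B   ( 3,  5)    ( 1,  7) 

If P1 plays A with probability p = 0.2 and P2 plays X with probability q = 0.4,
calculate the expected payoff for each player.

E[P1] = 2.04, E[P2] = 5.52

Work:
E[P1] = p·q·π₁(A,X) + p·(1-q)·π₁(A,Y) + (1-p)·q·π₁(B,X) + (1-p)·(1-q)·π₁(B,Y)
= 0.2·0.4·6 + 0.2·0.6·1 + 0.8·0.4·3 + 0.8·0.6·1
= 2.04

E[P2] = 5.52 (similar calculation)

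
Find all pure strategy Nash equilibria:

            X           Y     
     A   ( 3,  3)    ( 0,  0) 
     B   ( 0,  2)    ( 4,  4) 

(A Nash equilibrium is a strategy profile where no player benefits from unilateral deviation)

Nash equilibrium: (A, X), (B, Y)

Work:
Best responses:
  P1 vs X: payoffs [3, 0] → best response A (payoff 3)
  P1 vs Y: payoffs [0, 4] → best response B (payoff 4)
  P2 vs A: payoffs [3, 0] → best response X (payoff 3)
  P2 vs B: payoffs [2, 4] → best response Y (payoff 4)
Mutual best responses: (A,X), (B,Y) → Nash equilibria.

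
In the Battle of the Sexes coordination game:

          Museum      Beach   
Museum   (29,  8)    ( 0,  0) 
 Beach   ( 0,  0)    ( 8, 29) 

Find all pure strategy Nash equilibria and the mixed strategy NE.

Pure NE: (Museum, Museum) and (Beach, Beach); Mixed NE: p = 0.7838, q = 0.2162

Work:
Check pure NE:
(Museum, Museum): (29, 8) - no unilateral deviation beneficial
(Beach, Beach): (8, 29) - no unilateral deviation beneficial
Mixed NE: P1 plays Museum with p = 0.7838, P2 plays Museum with q = 0.2162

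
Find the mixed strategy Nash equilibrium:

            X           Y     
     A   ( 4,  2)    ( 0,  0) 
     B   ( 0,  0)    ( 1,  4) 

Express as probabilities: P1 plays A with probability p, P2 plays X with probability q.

p = 0.6667, q = 0.2

Work:
Find probabilities that make opponent indifferent:
P2 chooses q to make P1 indifferent between A and B
P1 chooses p to make P2 indifferent between X and Y
Mixed NE: P1 plays (A: 0.6667, B: 0.3333), P2 plays (X: 0.2, Y: 0.8)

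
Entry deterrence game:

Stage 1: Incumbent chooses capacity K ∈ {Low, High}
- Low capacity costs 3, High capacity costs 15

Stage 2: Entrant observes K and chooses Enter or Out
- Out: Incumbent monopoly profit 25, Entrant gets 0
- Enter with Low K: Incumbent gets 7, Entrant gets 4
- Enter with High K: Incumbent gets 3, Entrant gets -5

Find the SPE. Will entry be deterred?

SPE: (High, Enter|Low, Out|High); Entry deterred. Incumbent net profit = 10

Work:
After Low K: Entrant enters (4 > 0)
After High K: Entrant stays out (-5 < 0)
Incumbent: Low → 7−3=4, High → 25−15=10
Incumbent chooses High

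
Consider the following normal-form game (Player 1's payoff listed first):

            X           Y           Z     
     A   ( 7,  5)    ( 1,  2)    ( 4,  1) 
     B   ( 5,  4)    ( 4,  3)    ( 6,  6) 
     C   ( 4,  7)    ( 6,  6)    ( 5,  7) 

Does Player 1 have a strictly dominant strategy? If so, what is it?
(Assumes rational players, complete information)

No strictly dominant strategy exists for Player 1

Work:
A strategy strictly dominates another if it gives a strictly higher payoff against every opponent action. Compare each pair of P1's strategies column-by-column:
  A vs B: [7 vs 5, 1 vs 4, 4 vs 6] → A does not strictly dominate B (column Y: 1 ≤ 4)
  A vs C: [7 vs 4, 1 vs 6, 4 vs 5] → A does not strictly dominate C (column Y: 1 ≤ 6)
  B vs A: [5 vs 7, 4 vs 1, 6 vs 4] → B does not strictly dominate A (column X: 5 ≤ 7)
  B vs C: [5 vs 4, 4 vs 6, 6 vs 5] → B does not strictly dominate C (column Y: 4 ≤ 6)
  C vs A: [4 vs 7, 6 vs 1, 5 vs 4] → C does not strictly dominate A (column X: 4 ≤ 7)
  C vs B: [4 vs 5, 6 vs 4, 5 vs 6] → C does not strictly dominate B (column X: 4 ≤ 5)
No single strategy strictly dominates all others → no strictly dominant strategy.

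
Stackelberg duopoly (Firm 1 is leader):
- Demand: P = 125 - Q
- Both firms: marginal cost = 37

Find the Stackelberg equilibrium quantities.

q₁* (leader) = 44.0, q₂* (follower) = 22.0

Work:
Follower's reaction: q₂ = (a - c - q₁)/2
Leader substitutes: π₁ = q₁·(a - q₁ - (a-c-q₁)/2 - c)
FOC: q₁* = (125 - 37)/2 = 44.00
Then: q₂* = (125 - 37 - 44.0)/2 = 22.00
Leader has first-mover advantage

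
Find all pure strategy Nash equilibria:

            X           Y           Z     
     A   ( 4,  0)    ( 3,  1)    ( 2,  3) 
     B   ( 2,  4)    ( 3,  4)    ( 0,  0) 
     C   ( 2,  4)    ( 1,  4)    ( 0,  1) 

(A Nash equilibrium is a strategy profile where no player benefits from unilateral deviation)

Nash equilibrium: (A, Z), (B, Y)

Work:
Best responses:
  P1 vs X: payoffs [4, 2, 2] → best response A (payoff 4)
  P1 vs Y: payoffs [3, 3, 1] → best response A/B (payoff 3)
  P1 vs Z: payoffs [2, 0, 0] → best response A (payoff 2)
  P2 vs A: payoffs [0, 1, 3] → best response Z (payoff 3)
  P2 vs B: payoffs [4, 4, 0] → best response X/Y (payoff 4)
  P2 vs C: payoffs [4, 4, 1] → best response X/Y (payoff 4)
Mutual best responses: (A,Z), (B,Y) → Nash equilibria.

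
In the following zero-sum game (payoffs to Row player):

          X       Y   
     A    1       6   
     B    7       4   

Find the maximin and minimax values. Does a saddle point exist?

Maximin = 4, Minimax = 6, Saddle: False

Work:
Row minimums: [1, 4] → maximin = 4
Column maximums: [7, 6] → minimax = 6
No saddle point (maximin ≠ minimax). Mixed strategy needed.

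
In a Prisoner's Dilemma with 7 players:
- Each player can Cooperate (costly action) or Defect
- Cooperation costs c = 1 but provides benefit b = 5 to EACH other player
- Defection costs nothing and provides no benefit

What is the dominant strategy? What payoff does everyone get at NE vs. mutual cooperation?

Dominant: Defect; NE payoff = 0; Coop payoff = 29

Work:
Defect dominates (saves cost c = 1, benefit to others is external)
NE: All defect → everyone gets 0
If all cooperate: each receives (6)×5 - 1 = 29
Social dilemma: 29 > 0 but NE gives 0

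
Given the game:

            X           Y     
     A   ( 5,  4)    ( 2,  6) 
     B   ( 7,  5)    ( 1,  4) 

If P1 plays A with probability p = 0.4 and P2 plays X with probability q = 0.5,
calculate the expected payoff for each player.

E[P1] = 3.8, E[P2] = 4.7

Work:
E[P1] = p·q·π₁(A,X) + p·(1-q)·π₁(A,Y) + (1-p)·q·π₁(B,X) + (1-p)·(1-q)·π₁(B,Y)
= 0.4·0.5·5 + 0.4·0.5·2 + 0.6·0.5·7 + 0.6·0.5·1
= 3.8

E[P2] = 4.7 (similar calculation)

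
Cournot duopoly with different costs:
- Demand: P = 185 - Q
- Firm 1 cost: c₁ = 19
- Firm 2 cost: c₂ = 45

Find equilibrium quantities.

q₁* = 64.0, q₂* = 38.0

Work:
Reaction: q₁ = (185 - 19 - q₂)/2
Reaction: q₂ = (185 - 45 - q₁)/2
Solve simultaneously:
q₁* = (185 - 2×19 + 45)/3 = 64.0
q₂* = (185 - 2×45 + 19)/3 = 38.0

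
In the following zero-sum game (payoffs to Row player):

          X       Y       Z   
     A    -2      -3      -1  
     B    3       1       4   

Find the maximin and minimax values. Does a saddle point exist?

Maximin = 1, Minimax = 1, Saddle: True

Work:
Row minimums: [-3, 1] → maximin = 1
Column maximums: [3, 1, 4] → minimax = 1
Saddle point exists! Game value = 1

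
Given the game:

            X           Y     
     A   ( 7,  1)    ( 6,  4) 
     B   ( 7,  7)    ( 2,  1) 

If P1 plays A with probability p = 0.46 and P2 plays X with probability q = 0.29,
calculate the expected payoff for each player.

E[P1] = 4.7564, E[P2] = 2.9194

Work:
E[P1] = p·q·π₁(A,X) + p·(1-q)·π₁(A,Y) + (1-p)·q·π₁(B,X) + (1-p)·(1-q)·π₁(B,Y)
= 0.46·0.29·7 + 0.46·0.71·6 + 0.54·0.29·7 + 0.54·0.71·2
= 4.7564

E[P2] = 2.9194 (similar calculation)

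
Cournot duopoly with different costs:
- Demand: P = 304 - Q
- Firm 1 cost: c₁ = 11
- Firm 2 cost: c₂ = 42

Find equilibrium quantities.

q₁* = 108.0, q₂* = 77.0

Work:
Reaction: q₁ = (304 - 11 - q₂)/2
Reaction: q₂ = (304 - 42 - q₁)/2
Solve simultaneously:
q₁* = (304 - 2×11 + 42)/3 = 108.0
q₂* = (304 - 2×42 + 11)/3 = 77.0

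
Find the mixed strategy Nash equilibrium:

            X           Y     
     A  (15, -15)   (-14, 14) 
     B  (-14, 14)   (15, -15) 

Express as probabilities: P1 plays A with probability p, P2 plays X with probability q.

p = 0.5, q = 0.5

Work:
Find probabilities that make opponent indifferent:
P2 chooses q to make P1 indifferent between A and B
P1 chooses p to make P2 indifferent between X and Y
Mixed NE: P1 plays (A: 0.5, B: 0.5), P2 plays (X: 0.5, Y: 0.5)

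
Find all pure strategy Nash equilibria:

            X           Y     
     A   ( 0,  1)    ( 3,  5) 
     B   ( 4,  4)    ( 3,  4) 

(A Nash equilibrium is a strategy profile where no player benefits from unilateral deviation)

Nash equilibrium: (A, Y), (B, X), (B, Y)

Work:
Best responses:
  P1 vs X: payoffs [0, 4] → best response B (payoff 4)
  P1 vs Y: payoffs [3, 3] → best response A/B (payoff 3)
  P2 vs A: payoffs [1, 5] → best response Y (payoff 5)
  P2 vs B: payoffs [4, 4] → best response X/Y (payoff 4)
Mutual best responses: (A,Y), (B,X), (B,Y) → Nash equilibria.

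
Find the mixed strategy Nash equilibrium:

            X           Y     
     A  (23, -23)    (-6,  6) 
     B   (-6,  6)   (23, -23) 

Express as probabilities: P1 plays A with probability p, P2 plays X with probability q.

p = 0.5, q = 0.5

Work:
Find probabilities that make opponent indifferent:
P2 chooses q to make P1 indifferent between A and B
P1 chooses p to make P2 indifferent between X and Y
Mixed NE: P1 plays (A: 0.5, B: 0.5), P2 plays (X: 0.5, Y: 0.5)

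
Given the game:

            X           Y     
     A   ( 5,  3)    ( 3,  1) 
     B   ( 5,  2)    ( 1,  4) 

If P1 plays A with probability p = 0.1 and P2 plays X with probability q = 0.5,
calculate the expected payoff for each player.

E[P1] = 3.1, E[P2] = 2.9

Work:
E[P1] = p·q·π₁(A,X) + p·(1-q)·π₁(A,Y) + (1-p)·q·π₁(B,X) + (1-p)·(1-q)·π₁(B,Y)
= 0.1·0.5·5 + 0.1·0.5·3 + 0.9·0.5·5 + 0.9·0.5·1
= 3.1

E[P2] = 2.9 (similar calculation)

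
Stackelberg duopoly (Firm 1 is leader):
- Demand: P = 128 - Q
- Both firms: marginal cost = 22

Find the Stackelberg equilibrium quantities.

q₁* (leader) = 53.0, q₂* (follower) = 26.5

Work:
Follower's reaction: q₂ = (a - c - q₁)/2
Leader substitutes: π₁ = q₁·(a - q₁ - (a-c-q₁)/2 - c)
FOC: q₁* = (128 - 22)/2 = 53.00
Then: q₂* = (128 - 22 - 53.0)/2 = 26.50
Leader has first-mover advantage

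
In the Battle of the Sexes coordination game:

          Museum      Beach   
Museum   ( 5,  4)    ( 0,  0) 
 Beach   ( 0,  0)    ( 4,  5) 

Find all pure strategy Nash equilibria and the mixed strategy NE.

Pure NE: (Museum, Museum) and (Beach, Beach); Mixed NE: p = 0.5556, q = 0.4444

Work:
Check pure NE:
(Museum, Museum): (5, 4) - no unilateral deviation beneficial
(Beach, Beach): (4, 5) - no unilateral deviation beneficial
Mixed NE: P1 plays Museum with p = 0.5556, P2 plays Museum with q = 0.4444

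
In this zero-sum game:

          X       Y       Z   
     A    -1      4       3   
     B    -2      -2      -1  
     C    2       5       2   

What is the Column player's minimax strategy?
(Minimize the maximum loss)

Column should play X, value = 2

Work:
Column player minimizes Row's maximum payoff:
Column X: max payoff to Row = 2
Column Y: max payoff to Row = 5
Column Z: max payoff to Row = 3
Minimum is 2, achieved by column X.
Minimax strategy: X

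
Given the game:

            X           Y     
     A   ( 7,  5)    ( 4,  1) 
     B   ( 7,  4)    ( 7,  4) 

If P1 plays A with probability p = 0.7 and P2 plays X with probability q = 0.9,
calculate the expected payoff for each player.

E[P1] = 6.79, E[P2] = 4.42

Work:
E[P1] = p·q·π₁(A,X) + p·(1-q)·π₁(A,Y) + (1-p)·q·π₁(B,X) + (1-p)·(1-q)·π₁(B,Y)
= 0.7·0.9·7 + 0.7·0.1·4 + 0.3·0.9·7 + 0.3·0.1·7
= 6.79

E[P2] = 4.42 (similar calculation)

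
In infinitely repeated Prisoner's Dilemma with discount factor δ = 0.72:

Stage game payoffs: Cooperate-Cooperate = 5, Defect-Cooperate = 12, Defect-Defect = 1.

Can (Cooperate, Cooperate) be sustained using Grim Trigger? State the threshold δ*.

δ* = 0.6364; since δ = 0.72 ≥ 0.6364, cooperation can be sustained

Work:
For Grim Trigger:
Cooperate forever: 5/(1-δ)
Defect then punished: 12 + 1·δ/(1-δ)
Need: 5/(1-δ) ≥ 12 + 1·δ/(1-δ)
Solving: δ ≥ (T-R)/(T-P) = (12-5)/(12-1) = 0.6364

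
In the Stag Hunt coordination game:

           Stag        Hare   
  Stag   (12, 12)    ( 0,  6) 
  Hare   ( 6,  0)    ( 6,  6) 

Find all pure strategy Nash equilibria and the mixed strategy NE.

Pure NE: (Stag, Stag) and (Hare, Hare); Mixed NE: p = 0.5, q = 0.5

Work:
Check pure NE:
(Stag, Stag): (12, 12) - no unilateral deviation beneficial
(Hare, Hare): (6, 6) - no unilateral deviation beneficial
Mixed NE: P1 plays Stag with p = 0.5, P2 plays Stag with q = 0.5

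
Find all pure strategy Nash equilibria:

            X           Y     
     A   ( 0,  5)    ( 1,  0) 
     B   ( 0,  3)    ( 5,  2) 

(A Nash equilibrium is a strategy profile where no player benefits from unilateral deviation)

Nash equilibrium: (A, X), (B, X)

Work:
Best responses:
  P1 vs X: payoffs [0, 0] → best response A/B (payoff 0)
  P1 vs Y: payoffs [1, 5] → best response B (payoff 5)
  P2 vs A: payoffs [5, 0] → best response X (payoff 5)
  P2 vs B: payoffs [3, 2] → best response X (payoff 3)
Mutual best responses: (A,X), (B,X) → Nash equilibria.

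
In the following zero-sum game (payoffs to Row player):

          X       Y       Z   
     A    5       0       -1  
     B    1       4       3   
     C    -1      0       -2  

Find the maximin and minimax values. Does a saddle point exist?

Maximin = 1, Minimax = 3, Saddle: False

Work:
Row minimums: [-1, 1, -2] → maximin = 1
Column maximums: [5, 4, 3] → minimax = 3
No saddle point (maximin ≠ minimax). Mixed strategy needed.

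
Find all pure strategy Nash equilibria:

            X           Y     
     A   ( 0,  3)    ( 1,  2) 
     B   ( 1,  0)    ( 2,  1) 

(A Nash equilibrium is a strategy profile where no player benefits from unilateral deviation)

Nash equilibrium: (B, Y)

Work:
Best responses:
  P1 vs X: payoffs [0, 1] → best response B (payoff 1)
  P1 vs Y: payoffs [1, 2] → best response B (payoff 2)
  P2 vs A: payoffs [3, 2] → best response X (payoff 3)
  P2 vs B: payoffs [0, 1] → best response Y (payoff 1)
Mutual best responses: (B,Y) → Nash equilibria.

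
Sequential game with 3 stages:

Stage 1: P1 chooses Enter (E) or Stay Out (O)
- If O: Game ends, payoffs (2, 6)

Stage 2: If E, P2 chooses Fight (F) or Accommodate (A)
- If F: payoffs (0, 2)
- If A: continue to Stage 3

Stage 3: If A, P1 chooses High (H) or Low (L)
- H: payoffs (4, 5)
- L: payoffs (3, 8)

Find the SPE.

SPE: (E, A, H); Outcome (4, 5)

Work:
Stage 3: P1 chooses H (4 vs 3)
Stage 2: P2: F->2, A->5 (anticipating H). Choose A
Stage 1: P1: O->2, E->4 (anticipating A, H). Choose E
SPE path: E -> A -> H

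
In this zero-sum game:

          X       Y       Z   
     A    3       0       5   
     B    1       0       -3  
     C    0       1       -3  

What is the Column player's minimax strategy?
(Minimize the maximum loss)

Column should play Y, value = 1

Work:
Column player minimizes Row's maximum payoff:
Column X: max payoff to Row = 3
Column Y: max payoff to Row = 1
Column Z: max payoff to Row = 5
Minimum is 1, achieved by column Y.
Minimax strategy: Y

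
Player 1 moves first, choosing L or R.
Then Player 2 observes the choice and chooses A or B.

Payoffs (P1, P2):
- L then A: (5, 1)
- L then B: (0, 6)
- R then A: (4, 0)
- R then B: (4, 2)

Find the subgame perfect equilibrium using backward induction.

P1 plays R, P2 plays B after L and B after R; Payoff (4, 2)

Work:
Backward induction:
After L: P2 chooses B → P1 gets 0
After R: P2 chooses B → P1 gets 4
P1 chooses R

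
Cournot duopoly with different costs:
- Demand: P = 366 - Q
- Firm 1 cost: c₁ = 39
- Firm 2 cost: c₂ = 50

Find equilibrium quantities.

q₁* = 112.67, q₂* = 101.67

Work:
Reaction: q₁ = (366 - 39 - q₂)/2
Reaction: q₂ = (366 - 50 - q₁)/2
Solve simultaneously:
q₁* = (366 - 2×39 + 50)/3 = 112.67
q₂* = (366 - 2×50 + 39)/3 = 101.67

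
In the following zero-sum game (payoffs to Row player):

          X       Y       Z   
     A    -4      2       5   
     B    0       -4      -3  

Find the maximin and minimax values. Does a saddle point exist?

Maximin = -4, Minimax = 0, Saddle: False

Work:
Row minimums: [-4, -4] → maximin = -4
Column maximums: [0, 2, 5] → minimax = 0
No saddle point (maximin ≠ minimax). Mixed strategy needed.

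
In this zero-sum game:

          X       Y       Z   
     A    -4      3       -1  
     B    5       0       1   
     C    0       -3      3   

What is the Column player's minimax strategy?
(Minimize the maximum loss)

Column should play Y or Z (all achieve the minimum), value = 3

Work:
Column player minimizes Row's maximum payoff:
Column X: max payoff to Row = 5
Column Y: max payoff to Row = 3
Column Z: max payoff to Row = 3
Minimum is 3, achieved by columns Y, Z (tied).
Each of Y or Z is a minimax strategy.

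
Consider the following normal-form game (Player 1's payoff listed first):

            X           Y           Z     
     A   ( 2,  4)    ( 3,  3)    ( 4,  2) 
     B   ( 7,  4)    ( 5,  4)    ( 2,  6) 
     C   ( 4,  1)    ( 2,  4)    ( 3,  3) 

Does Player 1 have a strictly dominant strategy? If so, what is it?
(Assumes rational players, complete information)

No strictly dominant strategy exists for Player 1

Work:
A strategy strictly dominates another if it gives a strictly higher payoff against every opponent action. Compare each pair of P1's strategies column-by-column:
  A vs B: [2 vs 7, 3 vs 5, 4 vs 2] → A does not strictly dominate B (column X: 2 ≤ 7)
  A vs C: [2 vs 4, 3 vs 2, 4 vs 3] → A does not strictly dominate C (column X: 2 ≤ 4)
  B vs A: [7 vs 2, 5 vs 3, 2 vs 4] → B does not strictly dominate A (column Z: 2 ≤ 4)
  B vs C: [7 vs 4, 5 vs 2, 2 vs 3] → B does not strictly dominate C (column Z: 2 ≤ 3)
  C vs A: [4 vs 2, 2 vs 3, 3 vs 4] → C does not strictly dominate A (column Y: 2 ≤ 3)
  C vs B: [4 vs 7, 2 vs 5, 3 vs 2] → C does not strictly dominate B (column X: 4 ≤ 7)
No single strategy strictly dominates all others → no strictly dominant strategy.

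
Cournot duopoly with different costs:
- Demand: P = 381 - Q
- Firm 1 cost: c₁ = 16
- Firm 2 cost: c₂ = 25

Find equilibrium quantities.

q₁* = 124.67, q₂* = 115.67

Work:
Reaction: q₁ = (381 - 16 - q₂)/2
Reaction: q₂ = (381 - 25 - q₁)/2
Solve simultaneously:
q₁* = (381 - 2×16 + 25)/3 = 124.67
q₂* = (381 - 2×25 + 16)/3 = 115.67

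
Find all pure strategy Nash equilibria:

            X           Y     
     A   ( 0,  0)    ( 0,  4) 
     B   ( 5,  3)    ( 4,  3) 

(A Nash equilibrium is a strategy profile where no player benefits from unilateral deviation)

Nash equilibrium: (B, X), (B, Y)

Work:
Best responses:
  P1 vs X: payoffs [0, 5] → best response B (payoff 5)
  P1 vs Y: payoffs [0, 4] → best response B (payoff 4)
  P2 vs A: payoffs [0, 4] → best response Y (payoff 4)
  P2 vs B: payoffs [3, 3] → best response X/Y (payoff 3)
Mutual best responses: (B,X), (B,Y) → Nash equilibria.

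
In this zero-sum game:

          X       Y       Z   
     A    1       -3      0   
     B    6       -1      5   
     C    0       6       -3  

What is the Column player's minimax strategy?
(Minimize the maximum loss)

Column should play Z, value = 5

Work:
Column player minimizes Row's maximum payoff:
Column X: max payoff to Row = 6
Column Y: max payoff to Row = 6
Column Z: max payoff to Row = 5
Minimum is 5, achieved by column Z.
Minimax strategy: Z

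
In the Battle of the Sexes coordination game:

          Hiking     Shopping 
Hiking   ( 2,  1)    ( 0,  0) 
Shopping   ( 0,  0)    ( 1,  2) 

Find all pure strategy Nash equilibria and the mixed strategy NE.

Pure NE: (Hiking, Hiking) and (Shopping, Shopping); Mixed NE: p = 0.6667, q = 0.3333

Work:
Check pure NE:
(Hiking, Hiking): (2, 1) - no unilateral deviation beneficial
(Shopping, Shopping): (1, 2) - no unilateral deviation beneficial
Mixed NE: P1 plays Hiking with p = 0.6667, P2 plays Hiking with q = 0.3333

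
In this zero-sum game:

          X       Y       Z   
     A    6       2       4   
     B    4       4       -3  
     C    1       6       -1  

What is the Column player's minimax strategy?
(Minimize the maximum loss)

Column should play Z, value = 4

Work:
Column player minimizes Row's maximum payoff:
Column X: max payoff to Row = 6
Column Y: max payoff to Row = 6
Column Z: max payoff to Row = 4
Minimum is 4, achieved by column Z.
Minimax strategy: Z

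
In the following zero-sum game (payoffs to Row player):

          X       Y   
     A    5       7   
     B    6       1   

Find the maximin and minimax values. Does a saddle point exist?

Maximin = 5, Minimax = 6, Saddle: False

Work:
Row minimums: [5, 1] → maximin = 5
Column maximums: [6, 7] → minimax = 6
No saddle point (maximin ≠ minimax). Mixed strategy needed.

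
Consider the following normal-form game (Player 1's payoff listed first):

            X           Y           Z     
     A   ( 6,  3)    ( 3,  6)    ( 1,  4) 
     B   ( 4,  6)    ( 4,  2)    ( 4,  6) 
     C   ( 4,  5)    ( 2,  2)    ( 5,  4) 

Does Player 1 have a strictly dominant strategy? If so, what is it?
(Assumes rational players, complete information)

No strictly dominant strategy exists for Player 1

Work:
A strategy strictly dominates another if it gives a strictly higher payoff against every opponent action. Compare each pair of P1's strategies column-by-column:
  A vs B: [6 vs 4, 3 vs 4, 1 vs 4] → A does not strictly dominate B (column Y: 3 ≤ 4)
  A vs C: [6 vs 4, 3 vs 2, 1 vs 5] → A does not strictly dominate C (column Z: 1 ≤ 5)
  B vs A: [4 vs 6, 4 vs 3, 4 vs 1] → B does not strictly dominate A (column X: 4 ≤ 6)
  B vs C: [4 vs 4, 4 vs 2, 4 vs 5] → B does not strictly dominate C (column X: 4 ≤ 4)
  C vs A: [4 vs 6, 2 vs 3, 5 vs 1] → C does not strictly dominate A (column X: 4 ≤ 6)
  C vs B: [4 vs 4, 2 vs 4, 5 vs 4] → C does not strictly dominate B (column X: 4 ≤ 4)
No single strategy strictly dominates all others → no strictly dominant strategy.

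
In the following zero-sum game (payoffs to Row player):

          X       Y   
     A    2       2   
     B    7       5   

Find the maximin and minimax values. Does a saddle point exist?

Maximin = 5, Minimax = 5, Saddle: True

Work:
Row minimums: [2, 5] → maximin = 5
Column maximums: [7, 5] → minimax = 5
Saddle point exists! Game value = 5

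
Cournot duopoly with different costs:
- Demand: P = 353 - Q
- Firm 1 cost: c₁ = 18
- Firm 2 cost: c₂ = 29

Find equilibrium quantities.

q₁* = 115.33, q₂* = 104.33

Work:
Reaction: q₁ = (353 - 18 - q₂)/2
Reaction: q₂ = (353 - 29 - q₁)/2
Solve simultaneously:
q₁* = (353 - 2×18 + 29)/3 = 115.33
q₂* = (353 - 2×29 + 18)/3 = 104.33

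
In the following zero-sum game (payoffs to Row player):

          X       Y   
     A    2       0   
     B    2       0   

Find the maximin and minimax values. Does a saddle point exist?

Maximin = 0, Minimax = 0, Saddle: True

Work:
Row minimums: [0, 0] → maximin = 0
Column maximums: [2, 0] → minimax = 0
Saddle point exists! Game value = 0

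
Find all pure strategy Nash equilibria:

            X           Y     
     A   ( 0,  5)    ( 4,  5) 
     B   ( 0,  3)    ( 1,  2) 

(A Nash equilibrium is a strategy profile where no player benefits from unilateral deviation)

Nash equilibrium: (A, X), (A, Y), (B, X)

Work:
Best responses:
  P1 vs X: payoffs [0, 0] → best response A/B (payoff 0)
  P1 vs Y: payoffs [4, 1] → best response A (payoff 4)
  P2 vs A: payoffs [5, 5] → best response X/Y (payoff 5)
  P2 vs B: payoffs [3, 2] → best response X (payoff 3)
Mutual best responses: (A,X), (A,Y), (B,X) → Nash equilibria.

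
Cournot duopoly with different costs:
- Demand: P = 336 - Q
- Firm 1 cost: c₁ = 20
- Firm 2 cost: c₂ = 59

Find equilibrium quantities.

q₁* = 118.33, q₂* = 79.33

Work:
Reaction: q₁ = (336 - 20 - q₂)/2
Reaction: q₂ = (336 - 59 - q₁)/2
Solve simultaneously:
q₁* = (336 - 2×20 + 59)/3 = 118.33
q₂* = (336 - 2×59 + 20)/3 = 79.33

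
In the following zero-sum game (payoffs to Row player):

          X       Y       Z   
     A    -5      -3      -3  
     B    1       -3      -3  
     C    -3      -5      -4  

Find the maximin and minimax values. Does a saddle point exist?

Maximin = -3, Minimax = -3, Saddle: True

Work:
Row minimums: [-5, -3, -5] → maximin = -3
Column maximums: [1, -3, -3] → minimax = -3
Saddle point exists! Game value = -3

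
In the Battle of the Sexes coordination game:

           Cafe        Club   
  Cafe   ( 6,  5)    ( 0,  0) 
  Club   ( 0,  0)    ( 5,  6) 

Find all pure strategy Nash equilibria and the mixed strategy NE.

Pure NE: (Cafe, Cafe) and (Club, Club); Mixed NE: p = 0.5455, q = 0.4545

Work:
Check pure NE:
(Cafe, Cafe): (6, 5) - no unilateral deviation beneficial
(Club, Club): (5, 6) - no unilateral deviation beneficial
Mixed NE: P1 plays Cafe with p = 0.5455, P2 plays Cafe with q = 0.4545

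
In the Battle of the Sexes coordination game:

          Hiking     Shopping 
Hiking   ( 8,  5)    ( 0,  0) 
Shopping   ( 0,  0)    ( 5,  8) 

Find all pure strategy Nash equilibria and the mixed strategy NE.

Pure NE: (Hiking, Hiking) and (Shopping, Shopping); Mixed NE: p = 0.6154, q = 0.3846

Work:
Check pure NE:
(Hiking, Hiking): (8, 5) - no unilateral deviation beneficial
(Shopping, Shopping): (5, 8) - no unilateral deviation beneficial
Mixed NE: P1 plays Hiking with p = 0.6154, P2 plays Hiking with q = 0.3846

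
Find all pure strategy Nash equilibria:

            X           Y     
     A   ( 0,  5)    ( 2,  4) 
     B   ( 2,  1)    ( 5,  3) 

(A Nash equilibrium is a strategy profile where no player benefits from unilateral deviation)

Nash equilibrium: (B, Y)

Work:
Best responses:
  P1 vs X: payoffs [0, 2] → best response B (payoff 2)
  P1 vs Y: payoffs [2, 5] → best response B (payoff 5)
  P2 vs A: payoffs [5, 4] → best response X (payoff 5)
  P2 vs B: payoffs [1, 3] → best response Y (payoff 3)
Mutual best responses: (B,Y) → Nash equilibria.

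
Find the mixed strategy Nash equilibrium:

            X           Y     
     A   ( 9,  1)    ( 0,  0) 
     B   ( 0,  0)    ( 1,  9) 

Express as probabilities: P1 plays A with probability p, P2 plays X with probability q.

p = 0.9, q = 0.1

Work:
Find probabilities that make opponent indifferent:
P2 chooses q to make P1 indifferent between A and B
P1 chooses p to make P2 indifferent between X and Y
Mixed NE: P1 plays (A: 0.9, B: 0.1), P2 plays (X: 0.1, Y: 0.9)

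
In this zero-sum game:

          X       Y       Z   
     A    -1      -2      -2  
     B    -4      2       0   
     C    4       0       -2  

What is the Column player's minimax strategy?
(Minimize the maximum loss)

Column should play Z, value = 0

Work:
Column player minimizes Row's maximum payoff:
Column X: max payoff to Row = 4
Column Y: max payoff to Row = 2
Column Z: max payoff to Row = 0
Minimum is 0, achieved by column Z.
Minimax strategy: Z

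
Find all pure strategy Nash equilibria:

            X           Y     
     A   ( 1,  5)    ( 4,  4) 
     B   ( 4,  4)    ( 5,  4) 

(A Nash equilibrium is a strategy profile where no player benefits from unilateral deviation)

Nash equilibrium: (B, X), (B, Y)

Work:
Best responses:
  P1 vs X: payoffs [1, 4] → best response B (payoff 4)
  P1 vs Y: payoffs [4, 5] → best response B (payoff 5)
  P2 vs A: payoffs [5, 4] → best response X (payoff 5)
  P2 vs B: payoffs [4, 4] → best response X/Y (payoff 4)
Mutual best responses: (B,X), (B,Y) → Nash equilibria.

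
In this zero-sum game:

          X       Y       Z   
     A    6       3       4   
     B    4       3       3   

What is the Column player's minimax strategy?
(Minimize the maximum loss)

Column should play Y, value = 3

Work:
Column player minimizes Row's maximum payoff:
Column X: max payoff to Row = 6
Column Y: max payoff to Row = 3
Column Z: max payoff to Row = 4
Minimum is 3, achieved by column Y.
Minimax strategy: Y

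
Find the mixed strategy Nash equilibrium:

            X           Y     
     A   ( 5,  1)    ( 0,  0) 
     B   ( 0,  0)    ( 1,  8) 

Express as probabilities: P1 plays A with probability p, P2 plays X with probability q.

p = 0.8889, q = 0.1667

Work:
Find probabilities that make opponent indifferent:
P2 chooses q to make P1 indifferent between A and B
P1 chooses p to make P2 indifferent between X and Y
Mixed NE: P1 plays (A: 0.8889, B: 0.1111), P2 plays (X: 0.1667, Y: 0.8333)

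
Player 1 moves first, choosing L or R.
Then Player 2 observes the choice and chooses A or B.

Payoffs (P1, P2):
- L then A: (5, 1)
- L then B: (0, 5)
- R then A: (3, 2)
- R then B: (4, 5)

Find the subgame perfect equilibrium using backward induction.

P1 plays R, P2 plays B after L and B after R; Payoff (4, 5)

Work:
Backward induction:
After L: P2 chooses B → P1 gets 0
After R: P2 chooses B → P1 gets 4
P1 chooses R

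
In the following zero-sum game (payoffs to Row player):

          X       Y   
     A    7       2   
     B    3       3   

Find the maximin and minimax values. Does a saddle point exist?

Maximin = 3, Minimax = 3, Saddle: True

Work:
Row minimums: [2, 3] → maximin = 3
Column maximums: [7, 3] → minimax = 3
Saddle point exists! Game value = 3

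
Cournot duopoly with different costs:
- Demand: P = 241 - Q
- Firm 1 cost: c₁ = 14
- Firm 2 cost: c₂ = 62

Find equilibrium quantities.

q₁* = 91.67, q₂* = 43.67

Work:
Reaction: q₁ = (241 - 14 - q₂)/2
Reaction: q₂ = (241 - 62 - q₁)/2
Solve simultaneously:
q₁* = (241 - 2×14 + 62)/3 = 91.67
q₂* = (241 - 2×62 + 14)/3 = 43.67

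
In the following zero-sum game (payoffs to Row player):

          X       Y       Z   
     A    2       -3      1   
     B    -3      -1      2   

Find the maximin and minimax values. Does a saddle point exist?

Maximin = -3, Minimax = -1, Saddle: False

Work:
Row minimums: [-3, -3] → maximin = -3
Column maximums: [2, -1, 2] → minimax = -1
No saddle point (maximin ≠ minimax). Mixed strategy needed.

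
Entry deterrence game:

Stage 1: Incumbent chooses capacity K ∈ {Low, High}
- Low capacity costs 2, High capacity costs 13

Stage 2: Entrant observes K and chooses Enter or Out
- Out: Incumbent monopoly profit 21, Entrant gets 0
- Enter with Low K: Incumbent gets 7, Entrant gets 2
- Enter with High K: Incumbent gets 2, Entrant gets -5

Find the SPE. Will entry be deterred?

SPE: (High, Enter|Low, Out|High); Entry deterred. Incumbent net profit = 8

Work:
After Low K: Entrant enters (2 > 0)
After High K: Entrant stays out (-5 < 0)
Incumbent: Low → 7−2=5, High → 21−13=8
Incumbent chooses High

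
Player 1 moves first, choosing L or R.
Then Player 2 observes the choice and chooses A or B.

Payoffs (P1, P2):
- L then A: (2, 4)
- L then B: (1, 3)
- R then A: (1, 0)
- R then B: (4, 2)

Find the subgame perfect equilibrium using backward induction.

P1 plays R, P2 plays A after L and B after R; Payoff (4, 2)

Work:
Backward induction:
After L: P2 chooses A → P1 gets 2
After R: P2 chooses B → P1 gets 4
P1 chooses R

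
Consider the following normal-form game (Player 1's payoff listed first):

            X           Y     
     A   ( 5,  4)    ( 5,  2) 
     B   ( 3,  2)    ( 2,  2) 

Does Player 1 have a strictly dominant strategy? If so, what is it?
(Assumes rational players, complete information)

Yes, Player 1's strictly dominant strategy is A

Work:
A strategy strictly dominates another if it gives a strictly higher payoff against every opponent action. Compare each pair of P1's strategies column-by-column:
  A vs B: [5 vs 3, 5 vs 2] → A strictly dominates B
  B vs A: [3 vs 5, 2 vs 5] → B does not strictly dominate A (column X: 3 ≤ 5)
A strictly dominates every other strategy → strictly dominant.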